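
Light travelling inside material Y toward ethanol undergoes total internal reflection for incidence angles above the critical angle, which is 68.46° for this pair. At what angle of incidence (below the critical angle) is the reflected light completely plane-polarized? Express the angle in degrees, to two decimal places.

sin θ_c = n₂/n₁, so n₂/n₁ = sin 68.46° = 0.9302.
Brewster: tan θ_B = n₂/n₁ = 0.9302.
θ_B = arctan(0.9302) = 42.93°.

θ_B ≈ 42.93°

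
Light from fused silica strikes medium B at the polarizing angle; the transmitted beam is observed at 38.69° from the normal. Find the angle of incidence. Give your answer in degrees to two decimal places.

θ_B ≈ 51.31°

At Brewster's angle the reflected and refracted rays are perpendicular, so θ_B + θ_t = 90°.
So θ_B = 90° − θ_t = 90° − 38.69° = 51.31°.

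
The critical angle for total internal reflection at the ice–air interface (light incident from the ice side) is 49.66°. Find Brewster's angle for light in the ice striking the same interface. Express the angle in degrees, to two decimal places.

θ_B ≈ 37.32°

sin θ_c = n₂/n₁, so n₂/n₁ = sin 49.66° = 0.7622.
Brewster: tan θ_B = n₂/n₁ = 0.7622.
θ_B = arctan(0.7622) = 37.32°.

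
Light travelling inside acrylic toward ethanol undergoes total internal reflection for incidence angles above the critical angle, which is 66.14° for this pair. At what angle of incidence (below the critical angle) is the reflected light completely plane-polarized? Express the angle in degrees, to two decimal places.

θ_B ≈ 42.44°

n₂/n₁ = sin θ_c = sin 66.14° = 0.9145.
tan θ_B equals the same ratio, so θ_B = arctan(0.9145) = 42.44°.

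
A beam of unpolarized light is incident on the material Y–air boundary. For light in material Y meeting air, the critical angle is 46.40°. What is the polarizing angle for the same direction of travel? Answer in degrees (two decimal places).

θ_B ≈ 35.91°

n₂/n₁ = sin θ_c = sin 46.40° = 0.7242.
tan θ_B equals the same ratio, so θ_B = arctan(0.7242) = 35.91°.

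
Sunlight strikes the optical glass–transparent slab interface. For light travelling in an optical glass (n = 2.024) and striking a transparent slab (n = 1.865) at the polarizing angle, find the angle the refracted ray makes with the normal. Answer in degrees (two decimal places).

First find Brewster's angle: tan θ_B = 1.865/2.024 = 0.9214, giving θ_B = 42.66°.
Since θ_B + θ_t = 90° at Brewster incidence, θ_t = 90° − 42.66° = 47.34°.

θ_t ≈ 47.34°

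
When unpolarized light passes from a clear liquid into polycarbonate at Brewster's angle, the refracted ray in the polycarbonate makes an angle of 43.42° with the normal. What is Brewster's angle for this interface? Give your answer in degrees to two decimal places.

θ_B ≈ 46.58°

Since the reflected and refracted rays are at right angles at the polarizing angle, θ_B + θ_t = 90°.
So θ_B = 90° − θ_t = 90° − 43.42° = 46.58°.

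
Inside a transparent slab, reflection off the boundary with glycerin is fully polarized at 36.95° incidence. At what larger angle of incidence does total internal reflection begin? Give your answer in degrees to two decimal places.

θ_c ≈ 48.78°

n₂/n₁ = tan 36.95° = 0.7522; the critical angle satisfies sin θ_c = n₂/n₁.
θ_c = arcsin(0.7522) = 48.78°.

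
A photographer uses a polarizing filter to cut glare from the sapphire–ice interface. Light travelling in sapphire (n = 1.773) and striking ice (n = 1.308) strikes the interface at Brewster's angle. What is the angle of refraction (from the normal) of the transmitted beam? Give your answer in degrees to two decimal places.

tan θ_B = n₂/n₁ = 1.308/1.773 = 0.7377, so θ_B = 36.42°.
Since θ_B + θ_t = 90° at Brewster incidence, θ_t = 90° − 36.42° = 53.58°.

θ_t ≈ 53.58°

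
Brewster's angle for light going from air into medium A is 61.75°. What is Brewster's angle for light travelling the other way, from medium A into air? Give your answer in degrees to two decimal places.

Reversing the direction swaps n₁ and n₂, so tan θ_B' = 1/tan θ_B and θ_B' = 90° − θ_B.
Hence θ_B' = 90° − 61.75° = 28.25°.

θ_B' ≈ 28.25°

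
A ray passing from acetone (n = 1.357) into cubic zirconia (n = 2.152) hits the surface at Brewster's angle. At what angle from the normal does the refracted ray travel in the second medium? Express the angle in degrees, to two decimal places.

θ_t ≈ 32.23°

θ_B = arctan(n₂/n₁) = arctan(2.152/1.357) = 57.77°.
The refracted ray is perpendicular to the reflected ray, so θ_t = 90° − θ_B = 32.23°.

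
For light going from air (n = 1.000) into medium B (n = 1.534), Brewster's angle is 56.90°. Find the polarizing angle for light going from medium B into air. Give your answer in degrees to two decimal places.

The two Brewster angles are complementary: θ_B' = 90° − θ_B = 90° − 56.90° = 33.10°.

θ_B' ≈ 33.10°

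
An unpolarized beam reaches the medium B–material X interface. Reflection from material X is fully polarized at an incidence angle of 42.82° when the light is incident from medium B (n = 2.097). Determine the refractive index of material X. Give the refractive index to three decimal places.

n ≈ 1.943

At the polarizing angle, tan θ_B = n₂/n₁ with n₁ on the incident side (medium B) and n₂ on the transmitted side (material X).
n₂ = n₁ tan θ_B = 2.097 × tan 42.82° = 1.943.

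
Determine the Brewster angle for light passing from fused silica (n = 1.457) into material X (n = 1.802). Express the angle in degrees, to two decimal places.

At Brewster's angle the reflected and refracted rays are perpendicular, which with Snell's law gives tan θ_B = n₂/n₁.
tan θ_B = n₂/n₁ = 1.802/1.457 = 1.2368.
So θ_B = arctan 1.2368 = 51.04°.

θ_B ≈ 51.04°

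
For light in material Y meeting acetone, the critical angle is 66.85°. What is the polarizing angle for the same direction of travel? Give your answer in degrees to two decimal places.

θ_B ≈ 42.60°

At the critical angle sin θ_c = n₂/n₁, giving n₂/n₁ = sin 66.85° = 0.9195.
Then tan θ_B = n₂/n₁ = 0.9195, so θ_B = arctan 0.9195 = 42.60°.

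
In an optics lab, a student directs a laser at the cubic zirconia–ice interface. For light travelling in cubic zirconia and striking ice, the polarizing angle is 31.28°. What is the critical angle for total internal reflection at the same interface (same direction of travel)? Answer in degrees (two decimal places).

θ_c ≈ 37.41°

n₂/n₁ = tan 31.28° = 0.6075; the critical angle satisfies sin θ_c = n₂/n₁.
θ_c = arcsin(0.6075) = 37.41°.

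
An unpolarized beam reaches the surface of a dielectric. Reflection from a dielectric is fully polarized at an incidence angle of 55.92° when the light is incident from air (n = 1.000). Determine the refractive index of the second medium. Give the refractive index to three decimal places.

n ≈ 1.478

Full polarization of the reflected beam means tan θ_B = n₂/n₁, where n₁ is the incident medium (air).
n₂ = n₁ tan θ_B = 1.000 × tan 55.92° = 1.478.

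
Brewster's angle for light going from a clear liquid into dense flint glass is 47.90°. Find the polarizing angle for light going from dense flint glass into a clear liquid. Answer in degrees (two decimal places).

θ_B' ≈ 42.10°

The two Brewster angles are complementary: θ_B' = 90° − θ_B = 90° − 47.90° = 42.10°.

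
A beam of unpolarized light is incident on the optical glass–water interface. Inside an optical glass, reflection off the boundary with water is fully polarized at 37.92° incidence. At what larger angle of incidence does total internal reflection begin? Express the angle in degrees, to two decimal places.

tan θ_B = n₂/n₁ = tan 37.92° = 0.7790.
Total internal reflection: sin θ_c = n₂/n₁ = 0.7790.
θ_c = arcsin(0.7790) = 51.17°.

θ_c ≈ 51.17°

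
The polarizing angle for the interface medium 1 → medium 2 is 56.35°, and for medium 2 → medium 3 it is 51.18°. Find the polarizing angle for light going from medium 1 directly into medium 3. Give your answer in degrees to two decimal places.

θ_B ≈ 61.83°

Each Brewster angle gives a ratio: n₂/n₁ = tan 56.35° = 1.5023, n₃/n₂ = tan 51.18° = 1.2429.
n₃/n₁ = 1.8671. Then tan θ_B(1→3) = n₃/n₁, so θ_B(1→3) = arctan(1.8671) = 61.83°.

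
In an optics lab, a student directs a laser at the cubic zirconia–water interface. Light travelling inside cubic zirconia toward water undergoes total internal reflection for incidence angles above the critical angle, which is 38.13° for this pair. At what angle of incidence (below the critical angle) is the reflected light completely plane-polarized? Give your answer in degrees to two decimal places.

θ_B ≈ 31.69°

n₂/n₁ = sin θ_c = sin 38.13° = 0.6174.
tan θ_B equals the same ratio, so θ_B = arctan(0.6174) = 31.69°.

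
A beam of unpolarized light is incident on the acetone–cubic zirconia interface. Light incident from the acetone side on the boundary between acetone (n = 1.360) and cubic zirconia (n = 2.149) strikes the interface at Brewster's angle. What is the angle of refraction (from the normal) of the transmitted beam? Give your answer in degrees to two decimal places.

θ_t ≈ 32.33°

tan θ_B = n₂/n₁ = 2.149/1.360 = 1.5801, so θ_B = 57.67°.
Since θ_B + θ_t = 90° at Brewster incidence, θ_t = 90° − 57.67° = 32.33°.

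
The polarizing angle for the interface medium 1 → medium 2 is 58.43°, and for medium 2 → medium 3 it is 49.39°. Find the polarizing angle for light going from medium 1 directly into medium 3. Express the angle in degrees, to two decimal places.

θ_B ≈ 62.22°

n₂/n₁ = tan 58.43° = 1.6274 and n₃/n₂ = tan 49.39° = 1.1663.
Multiplying, n₃/n₁ = 1.6274 × 1.1663 = 1.8980, and θ_B(1→3) = arctan 1.8980 = 62.22°.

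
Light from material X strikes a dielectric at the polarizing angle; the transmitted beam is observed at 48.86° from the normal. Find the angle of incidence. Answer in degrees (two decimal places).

Brewster's condition makes the reflected and refracted beams perpendicular: θ_B + θ_t = 90°.
θ_B = 90° − 48.86° = 41.14°.

θ_B ≈ 41.14°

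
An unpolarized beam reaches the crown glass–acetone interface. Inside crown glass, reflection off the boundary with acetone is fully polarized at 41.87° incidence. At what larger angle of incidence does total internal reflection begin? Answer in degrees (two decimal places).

From Brewster, n₂/n₁ = tan θ_B = tan 41.87° = 0.8963.
Then sin θ_c = n₂/n₁ = 0.8963, so θ_c = arcsin 0.8963 = 63.68°.

θ_c ≈ 63.68°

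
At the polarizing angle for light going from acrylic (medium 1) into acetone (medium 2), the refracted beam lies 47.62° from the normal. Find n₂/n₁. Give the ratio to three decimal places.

n₂/n₁ ≈ 0.912

At Brewster incidence θ_B = 90° − θ_t = 90° − 47.62° = 42.38°.
Then n₂/n₁ = tan θ_B = tan 42.38° = 0.912.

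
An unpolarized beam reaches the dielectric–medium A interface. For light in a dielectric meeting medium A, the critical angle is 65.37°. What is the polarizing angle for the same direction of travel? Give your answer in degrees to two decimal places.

sin θ_c = n₂/n₁, so n₂/n₁ = sin 65.37° = 0.9090.
Brewster: tan θ_B = n₂/n₁ = 0.9090.
θ_B = arctan(0.9090) = 42.27°.

θ_B ≈ 42.27°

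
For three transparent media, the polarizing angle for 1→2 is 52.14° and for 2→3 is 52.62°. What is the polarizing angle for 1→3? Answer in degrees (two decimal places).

θ_B ≈ 59.29°

tan θ_B(1→2) = n₂/n₁ = tan 52.14° = 1.2864.
tan θ_B(2→3) = n₃/n₂ = tan 52.62° = 1.3089.
n₃/n₁ = 1.6838. Then tan θ_B(1→3) = n₃/n₁, so θ_B(1→3) = arctan(1.6838) = 59.29°.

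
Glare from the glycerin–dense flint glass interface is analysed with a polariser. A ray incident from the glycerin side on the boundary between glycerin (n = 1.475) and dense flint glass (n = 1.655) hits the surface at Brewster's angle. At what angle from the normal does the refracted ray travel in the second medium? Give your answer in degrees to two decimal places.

θ_t ≈ 41.71°

θ_B = arctan(n₂/n₁) = arctan(1.655/1.475) = 48.29°.
At Brewster's angle the reflected and refracted rays are perpendicular, so θ_t = 90° − θ_B = 90° − 48.29° = 41.71°.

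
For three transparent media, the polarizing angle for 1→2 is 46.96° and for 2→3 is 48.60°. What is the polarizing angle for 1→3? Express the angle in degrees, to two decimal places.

tan θ_B(1→2) = n₂/n₁ = tan 46.96° = 1.0709.
tan θ_B(2→3) = n₃/n₂ = tan 48.60° = 1.1343.
So n₃/n₁ = (n₂/n₁)(n₃/n₂) = 1.0709 × 1.1343 = 1.2147.
θ_B(1→3) = arctan(1.2147) = 50.54°.

θ_B ≈ 50.54°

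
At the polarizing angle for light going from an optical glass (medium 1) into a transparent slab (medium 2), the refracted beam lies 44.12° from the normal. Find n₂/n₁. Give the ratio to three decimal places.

n₂/n₁ ≈ 1.031

At Brewster incidence θ_B = 90° − θ_t = 90° − 44.12° = 45.88°.
Then n₂/n₁ = tan θ_B = tan 45.88° = 1.031.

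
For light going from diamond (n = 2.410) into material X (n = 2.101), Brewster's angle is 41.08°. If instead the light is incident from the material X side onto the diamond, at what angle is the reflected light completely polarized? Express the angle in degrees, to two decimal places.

Reversing the direction swaps n₁ and n₂, so tan θ_B' = 1/tan θ_B and θ_B' = 90° − θ_B.
Hence θ_B' = 90° − 41.08° = 48.92°.

θ_B' ≈ 48.92°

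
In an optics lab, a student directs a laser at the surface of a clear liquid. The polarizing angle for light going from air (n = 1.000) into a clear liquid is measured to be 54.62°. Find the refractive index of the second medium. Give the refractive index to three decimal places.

n ≈ 1.408

At the polarizing angle, tan θ_B = n₂/n₁ with n₁ on the incident side (air) and n₂ on the transmitted side (a clear liquid).
n₂ = n₁ tan θ_B = 1.000 × tan 54.62° = 1.408.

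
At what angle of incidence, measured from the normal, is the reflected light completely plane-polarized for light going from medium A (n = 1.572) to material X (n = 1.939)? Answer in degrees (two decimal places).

tan θ_B = n₂/n₁ = 1.939/1.572 = 1.2335.
So θ_B = arctan 1.2335 = 50.97°.

θ_B ≈ 50.97°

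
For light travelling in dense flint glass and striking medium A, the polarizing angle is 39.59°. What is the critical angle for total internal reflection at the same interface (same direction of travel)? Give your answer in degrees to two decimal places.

n₂/n₁ = tan 39.59° = 0.8270; the critical angle satisfies sin θ_c = n₂/n₁.
θ_c = arcsin(0.8270) = 55.79°.

θ_c ≈ 55.79°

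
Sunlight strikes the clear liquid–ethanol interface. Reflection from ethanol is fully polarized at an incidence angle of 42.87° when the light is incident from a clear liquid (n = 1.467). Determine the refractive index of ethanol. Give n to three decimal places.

n ≈ 1.362

Brewster's law: tan θ_B = n₂/n₁ (light incident in a clear liquid, refracted into ethanol).
n₂ = n₁ tan θ_B = 1.467 × tan 42.87° = 1.362.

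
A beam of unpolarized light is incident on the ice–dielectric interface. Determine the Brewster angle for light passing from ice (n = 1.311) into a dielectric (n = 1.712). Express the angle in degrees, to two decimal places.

θ_B ≈ 52.56°

tan θ_B = n₂/n₁ = 1.712/1.311 = 1.3059. Taking the arctangent, θ_B = 52.56°.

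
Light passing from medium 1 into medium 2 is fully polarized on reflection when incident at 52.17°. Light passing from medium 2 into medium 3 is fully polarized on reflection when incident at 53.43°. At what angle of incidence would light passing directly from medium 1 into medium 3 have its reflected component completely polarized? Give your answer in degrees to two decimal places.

θ_B ≈ 60.06°

tan θ_B(1→2) = n₂/n₁ = tan 52.17° = 1.2878.
tan θ_B(2→3) = n₃/n₂ = tan 53.43° = 1.3480.
n₃/n₁ = 1.7359. Then tan θ_B(1→3) = n₃/n₁, so θ_B(1→3) = arctan(1.7359) = 60.06°.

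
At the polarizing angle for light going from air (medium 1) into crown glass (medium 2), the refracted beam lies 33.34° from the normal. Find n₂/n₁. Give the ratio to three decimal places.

n₂/n₁ ≈ 1.520

At Brewster incidence θ_B = 90° − θ_t = 90° − 33.34° = 56.66°.
tan θ_B = n₂/n₁, so n₂/n₁ = tan 56.66° = 1.520.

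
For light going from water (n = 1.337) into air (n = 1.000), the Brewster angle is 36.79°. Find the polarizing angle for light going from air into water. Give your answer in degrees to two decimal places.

tan θ_B' = n₁/n₂ = 1/tan θ_B, so θ_B' = 90° − θ_B.
θ_B' = 90° − 36.79° = 53.21°.

θ_B' ≈ 53.21°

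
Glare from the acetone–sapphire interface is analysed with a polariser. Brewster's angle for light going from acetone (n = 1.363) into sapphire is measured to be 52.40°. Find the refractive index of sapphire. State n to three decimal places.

Brewster's law: tan θ_B = n₂/n₁ (light incident in acetone, refracted into sapphire).
n₂ = n₁ tan θ_B = 1.363 × tan 52.40° = 1.770.

n ≈ 1.770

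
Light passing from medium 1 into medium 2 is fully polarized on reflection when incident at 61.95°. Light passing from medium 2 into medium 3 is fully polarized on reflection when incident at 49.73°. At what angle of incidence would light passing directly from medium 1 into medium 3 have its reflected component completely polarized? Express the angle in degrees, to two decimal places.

n₂/n₁ = tan 61.95° = 1.8768 and n₃/n₂ = tan 49.73° = 1.1804.
So n₃/n₁ = (n₂/n₁)(n₃/n₂) = 1.8768 × 1.1804 = 2.2154.
θ_B(1→3) = arctan(2.2154) = 65.71°.

θ_B ≈ 65.71°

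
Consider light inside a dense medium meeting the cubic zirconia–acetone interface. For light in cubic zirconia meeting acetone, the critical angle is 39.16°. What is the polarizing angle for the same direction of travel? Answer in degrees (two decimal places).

θ_B ≈ 32.27°

sin θ_c = n₂/n₁, so n₂/n₁ = sin 39.16° = 0.6315.
Brewster: tan θ_B = n₂/n₁ = 0.6315.
θ_B = arctan(0.6315) = 32.27°.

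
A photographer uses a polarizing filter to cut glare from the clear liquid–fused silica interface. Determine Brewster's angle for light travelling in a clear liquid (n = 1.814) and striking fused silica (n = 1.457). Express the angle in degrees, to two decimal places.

The reflected p-component vanishes when tan θ_B = n₂/n₁.
Brewster's condition: tan θ_B = n₂/n₁ = 1.457/1.814 = 0.8032. Taking the arctangent, θ_B = 38.77°.

θ_B ≈ 38.77°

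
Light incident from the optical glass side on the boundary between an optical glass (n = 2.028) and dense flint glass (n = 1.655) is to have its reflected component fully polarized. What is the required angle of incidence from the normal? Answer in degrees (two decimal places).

Here n₂/n₁ = 1.655/2.028 = 0.8161, and Brewster's law gives tan θ_B = n₂/n₁.
θ_B = arctan(0.8161) = 39.22°.

θ_B ≈ 39.22°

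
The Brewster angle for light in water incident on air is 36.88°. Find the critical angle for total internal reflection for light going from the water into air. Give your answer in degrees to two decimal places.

θ_c ≈ 48.61°

n₂/n₁ = tan 36.88° = 0.7503; the critical angle satisfies sin θ_c = n₂/n₁.
θ_c = arcsin(0.7503) = 48.61°.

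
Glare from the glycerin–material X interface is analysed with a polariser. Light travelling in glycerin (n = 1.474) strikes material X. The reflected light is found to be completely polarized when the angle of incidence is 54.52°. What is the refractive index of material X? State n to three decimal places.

n ≈ 2.068

Full polarization of the reflected beam means tan θ_B = n₂/n₁, where n₁ is the incident medium (glycerin).
n₂ = n₁ tan θ_B = 1.474 × tan 54.52° = 2.068.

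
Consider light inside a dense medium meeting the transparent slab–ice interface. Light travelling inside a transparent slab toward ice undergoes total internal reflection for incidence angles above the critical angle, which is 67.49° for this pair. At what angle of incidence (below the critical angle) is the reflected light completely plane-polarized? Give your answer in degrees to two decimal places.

At the critical angle sin θ_c = n₂/n₁, giving n₂/n₁ = sin 67.49° = 0.9238.
Then tan θ_B = n₂/n₁ = 0.9238, so θ_B = arctan 0.9238 = 42.73°.

θ_B ≈ 42.73°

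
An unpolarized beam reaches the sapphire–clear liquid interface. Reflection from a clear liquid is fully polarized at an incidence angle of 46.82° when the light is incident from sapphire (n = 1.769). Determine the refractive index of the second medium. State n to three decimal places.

n ≈ 1.885

Brewster's law: tan θ_B = n₂/n₁ (light incident in sapphire, refracted into a clear liquid).
n₂ = n₁ tan θ_B = 1.769 × tan 46.82° = 1.885.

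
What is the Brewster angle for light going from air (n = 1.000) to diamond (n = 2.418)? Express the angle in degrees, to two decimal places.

tan θ_B = n₂/n₁ = 2.418/1.000 = 2.4180.
θ_B = arctan(2.4180) = 67.53°.

θ_B ≈ 67.53°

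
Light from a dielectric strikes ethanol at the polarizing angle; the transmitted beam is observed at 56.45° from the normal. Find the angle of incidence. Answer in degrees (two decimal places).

Since the reflected and refracted rays are at right angles at the polarizing angle, θ_B + θ_t = 90°.
So θ_B = 90° − θ_t = 90° − 56.45° = 33.55°.

θ_B ≈ 33.55°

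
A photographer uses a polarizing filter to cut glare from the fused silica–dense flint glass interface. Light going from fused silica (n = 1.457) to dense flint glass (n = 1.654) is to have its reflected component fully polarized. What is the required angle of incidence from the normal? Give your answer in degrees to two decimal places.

θ_B ≈ 48.62°

tan θ_B = n₂/n₁ = 1.654/1.457 = 1.1352. Taking the arctangent, θ_B = 48.62°.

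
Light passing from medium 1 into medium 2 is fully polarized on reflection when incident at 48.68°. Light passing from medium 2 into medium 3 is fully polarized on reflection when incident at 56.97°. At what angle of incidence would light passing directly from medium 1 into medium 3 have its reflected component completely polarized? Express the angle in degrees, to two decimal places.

tan θ_B(1→2) = n₂/n₁ = tan 48.68° = 1.1375.
tan θ_B(2→3) = n₃/n₂ = tan 56.97° = 1.5381.
n₃/n₁ = 1.7496. Then tan θ_B(1→3) = n₃/n₁, so θ_B(1→3) = arctan(1.7496) = 60.25°.

θ_B ≈ 60.25°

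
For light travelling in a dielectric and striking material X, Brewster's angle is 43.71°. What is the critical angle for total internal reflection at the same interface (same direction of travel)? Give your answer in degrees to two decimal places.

θ_c ≈ 72.93°

n₂/n₁ = tan 43.71° = 0.9560; the critical angle satisfies sin θ_c = n₂/n₁.
θ_c = arcsin(0.9560) = 72.93°.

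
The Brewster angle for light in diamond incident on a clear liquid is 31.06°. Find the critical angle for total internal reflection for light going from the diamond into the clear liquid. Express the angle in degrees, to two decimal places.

tan θ_B = n₂/n₁ = tan 31.06° = 0.6023.
Total internal reflection: sin θ_c = n₂/n₁ = 0.6023.
θ_c = arcsin(0.6023) = 37.03°.

θ_c ≈ 37.03°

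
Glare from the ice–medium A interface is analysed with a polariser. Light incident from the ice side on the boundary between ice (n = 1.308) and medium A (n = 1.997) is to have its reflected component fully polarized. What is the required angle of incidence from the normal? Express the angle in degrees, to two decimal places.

The reflected p-component vanishes when tan θ_B = n₂/n₁.
Brewster's condition: tan θ_B = n₂/n₁ = 1.997/1.308 = 1.5268. Taking the arctangent, θ_B = 56.78°.

θ_B ≈ 56.78°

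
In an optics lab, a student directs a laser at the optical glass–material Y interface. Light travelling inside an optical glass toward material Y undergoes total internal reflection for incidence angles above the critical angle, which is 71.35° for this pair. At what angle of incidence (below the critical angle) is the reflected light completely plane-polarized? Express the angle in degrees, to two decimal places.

n₂/n₁ = sin θ_c = sin 71.35° = 0.9475.
tan θ_B equals the same ratio, so θ_B = arctan(0.9475) = 43.46°.

θ_B ≈ 43.46°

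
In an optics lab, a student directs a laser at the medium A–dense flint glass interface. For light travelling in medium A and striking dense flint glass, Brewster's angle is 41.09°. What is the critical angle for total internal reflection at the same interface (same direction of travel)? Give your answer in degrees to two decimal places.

θ_c ≈ 60.70°

tan θ_B = n₂/n₁ = tan 41.09° = 0.8720.
Total internal reflection: sin θ_c = n₂/n₁ = 0.8720.
θ_c = arcsin(0.8720) = 60.70°.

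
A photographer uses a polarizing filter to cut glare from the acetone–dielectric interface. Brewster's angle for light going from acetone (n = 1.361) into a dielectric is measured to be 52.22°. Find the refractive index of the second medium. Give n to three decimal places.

n ≈ 1.756

At Brewster's angle, tan θ_B = n₂/n₁ with n₁ on the incident side (acetone) and n₂ on the transmitted side (a dielectric).
n₂ = n₁ tan θ_B = 1.361 × tan 52.22° = 1.756.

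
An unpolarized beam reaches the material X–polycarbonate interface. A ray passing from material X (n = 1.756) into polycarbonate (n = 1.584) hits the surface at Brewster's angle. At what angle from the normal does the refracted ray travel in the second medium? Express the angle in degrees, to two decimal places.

θ_t ≈ 47.95°

First find Brewster's angle: tan θ_B = 1.584/1.756 = 0.9021, giving θ_B = 42.05°.
Since θ_B + θ_t = 90° at Brewster incidence, θ_t = 90° − 42.05° = 47.95°.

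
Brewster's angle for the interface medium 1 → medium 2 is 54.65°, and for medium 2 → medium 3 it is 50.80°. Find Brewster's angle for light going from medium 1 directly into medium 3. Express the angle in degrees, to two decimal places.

θ_B ≈ 59.95°

Each Brewster angle gives a ratio: n₂/n₁ = tan 54.65° = 1.4097, n₃/n₂ = tan 50.80° = 1.2261.
Multiplying, n₃/n₁ = 1.4097 × 1.2261 = 1.7285, and θ_B(1→3) = arctan 1.7285 = 59.95°.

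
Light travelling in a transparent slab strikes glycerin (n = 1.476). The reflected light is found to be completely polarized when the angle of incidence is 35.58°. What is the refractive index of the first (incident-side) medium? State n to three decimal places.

Full polarization of the reflected beam means tan θ_B = n₂/n₁, where n₁ is the incident medium (a transparent slab).
n₁ = n₂ / tan θ_B = 1.476 / tan 35.58° = 2.063.

n ≈ 2.063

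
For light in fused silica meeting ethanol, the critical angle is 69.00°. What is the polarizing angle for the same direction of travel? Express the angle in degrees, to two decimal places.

θ_B ≈ 43.03°

At the critical angle sin θ_c = n₂/n₁, giving n₂/n₁ = sin 69.00° = 0.9336.
Then tan θ_B = n₂/n₁ = 0.9336, so θ_B = arctan 0.9336 = 43.03°.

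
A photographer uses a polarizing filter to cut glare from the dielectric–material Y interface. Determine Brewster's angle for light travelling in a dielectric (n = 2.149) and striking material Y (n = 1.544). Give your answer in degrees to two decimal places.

At Brewster's angle the reflected and refracted rays are perpendicular, which with Snell's law gives tan θ_B = n₂/n₁.
Here n₂/n₁ = 1.544/2.149 = 0.7185, and Brewster's law gives tan θ_B = n₂/n₁. Taking the arctangent, θ_B = 35.70°.

θ_B ≈ 35.70°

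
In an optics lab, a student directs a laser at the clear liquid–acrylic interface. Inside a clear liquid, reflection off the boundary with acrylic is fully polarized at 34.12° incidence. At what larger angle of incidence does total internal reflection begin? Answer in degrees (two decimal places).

θ_c ≈ 42.65°

tan θ_B = n₂/n₁ = tan 34.12° = 0.6776.
Total internal reflection: sin θ_c = n₂/n₁ = 0.6776.
θ_c = arcsin(0.6776) = 42.65°.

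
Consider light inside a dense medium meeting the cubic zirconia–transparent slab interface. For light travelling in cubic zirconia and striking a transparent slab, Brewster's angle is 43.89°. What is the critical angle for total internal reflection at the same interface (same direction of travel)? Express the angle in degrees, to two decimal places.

θ_c ≈ 74.15°

n₂/n₁ = tan 43.89° = 0.9620; the critical angle satisfies sin θ_c = n₂/n₁.
θ_c = arcsin(0.9620) = 74.15°.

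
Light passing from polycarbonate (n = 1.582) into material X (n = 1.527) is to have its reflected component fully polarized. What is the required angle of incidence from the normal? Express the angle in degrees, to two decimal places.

Here n₂/n₁ = 1.527/1.582 = 0.9652, and Brewster's law gives tan θ_B = n₂/n₁.
θ_B = arctan(0.9652) = 43.99°.

θ_B ≈ 43.99°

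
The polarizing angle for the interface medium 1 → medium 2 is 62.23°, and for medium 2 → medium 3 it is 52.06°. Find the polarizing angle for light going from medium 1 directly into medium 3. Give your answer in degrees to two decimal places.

n₂/n₁ = tan 62.23° = 1.8991 and n₃/n₂ = tan 52.06° = 1.2827.
n₃/n₁ = 2.4360. Then tan θ_B(1→3) = n₃/n₁, so θ_B(1→3) = arctan(2.4360) = 67.68°.

θ_B ≈ 67.68°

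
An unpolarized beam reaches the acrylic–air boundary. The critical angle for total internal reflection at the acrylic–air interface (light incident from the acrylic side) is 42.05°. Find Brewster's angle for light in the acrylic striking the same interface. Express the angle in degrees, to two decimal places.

θ_B ≈ 33.81°

n₂/n₁ = sin θ_c = sin 42.05° = 0.6698.
tan θ_B equals the same ratio, so θ_B = arctan(0.6698) = 33.81°.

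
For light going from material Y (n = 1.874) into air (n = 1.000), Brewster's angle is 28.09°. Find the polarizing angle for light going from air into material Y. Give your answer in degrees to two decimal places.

tan θ_B' = n₁/n₂ = 1/tan θ_B, so θ_B' = 90° − θ_B.
θ_B' = 90° − 28.09° = 61.91°.

θ_B' ≈ 61.91°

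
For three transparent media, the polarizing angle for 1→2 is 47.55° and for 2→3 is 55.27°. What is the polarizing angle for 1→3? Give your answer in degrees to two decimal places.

θ_B ≈ 57.62°

Each Brewster angle gives a ratio: n₂/n₁ = tan 47.55° = 1.0932, n₃/n₂ = tan 55.27° = 1.4426.
So n₃/n₁ = (n₂/n₁)(n₃/n₂) = 1.0932 × 1.4426 = 1.5770.
θ_B(1→3) = arctan(1.5770) = 57.62°.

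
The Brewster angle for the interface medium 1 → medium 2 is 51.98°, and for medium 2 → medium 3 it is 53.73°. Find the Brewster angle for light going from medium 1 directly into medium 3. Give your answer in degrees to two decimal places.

θ_B ≈ 60.16°

Each Brewster angle gives a ratio: n₂/n₁ = tan 51.98° = 1.2790, n₃/n₂ = tan 53.73° = 1.3628.
n₃/n₁ = 1.7431. Then tan θ_B(1→3) = n₃/n₁, so θ_B(1→3) = arctan(1.7431) = 60.16°.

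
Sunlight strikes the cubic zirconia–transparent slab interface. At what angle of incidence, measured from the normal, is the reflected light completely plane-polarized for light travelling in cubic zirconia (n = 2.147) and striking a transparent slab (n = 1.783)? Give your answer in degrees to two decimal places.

At Brewster's angle the reflected and refracted rays are perpendicular, which with Snell's law gives tan θ_B = n₂/n₁.
tan θ_B = n₂/n₁ = 1.783/2.147 = 0.8305.
So θ_B = arctan 0.8305 = 39.71°.

θ_B ≈ 39.71°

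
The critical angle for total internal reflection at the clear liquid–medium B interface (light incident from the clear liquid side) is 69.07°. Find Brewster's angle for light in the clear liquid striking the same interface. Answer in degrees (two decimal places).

sin θ_c = n₂/n₁, so n₂/n₁ = sin 69.07° = 0.9340.
Brewster: tan θ_B = n₂/n₁ = 0.9340.
θ_B = arctan(0.9340) = 43.05°.

θ_B ≈ 43.05°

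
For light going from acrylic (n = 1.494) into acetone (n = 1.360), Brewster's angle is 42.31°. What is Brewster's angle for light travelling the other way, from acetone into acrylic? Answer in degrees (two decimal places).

θ_B' ≈ 47.69°

The two Brewster angles are complementary: θ_B' = 90° − θ_B = 90° − 42.31° = 47.69°.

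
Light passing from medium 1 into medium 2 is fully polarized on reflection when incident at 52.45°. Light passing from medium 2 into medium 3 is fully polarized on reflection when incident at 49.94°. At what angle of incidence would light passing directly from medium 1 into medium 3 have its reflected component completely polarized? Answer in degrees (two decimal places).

n₂/n₁ = tan 52.45° = 1.3009 and n₃/n₂ = tan 49.94° = 1.1892.
n₃/n₁ = 1.5470. Then tan θ_B(1→3) = n₃/n₁, so θ_B(1→3) = arctan(1.5470) = 57.12°.

θ_B ≈ 57.12°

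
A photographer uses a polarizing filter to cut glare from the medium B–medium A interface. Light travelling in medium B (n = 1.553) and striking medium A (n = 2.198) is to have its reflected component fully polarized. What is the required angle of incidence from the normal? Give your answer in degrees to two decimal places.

θ_B ≈ 54.76°

Brewster's condition: tan θ_B = n₂/n₁ = 2.198/1.553 = 1.4153.
θ_B = arctan(1.4153) = 54.76°.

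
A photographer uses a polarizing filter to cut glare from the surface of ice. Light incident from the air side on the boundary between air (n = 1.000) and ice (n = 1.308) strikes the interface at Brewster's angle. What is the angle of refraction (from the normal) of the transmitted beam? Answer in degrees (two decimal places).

θ_t ≈ 37.40°

First find Brewster's angle: tan θ_B = 1.308/1.000 = 1.3080, giving θ_B = 52.60°.
At Brewster's angle the reflected and refracted rays are perpendicular, so θ_t = 90° − θ_B = 90° − 52.60° = 37.40°.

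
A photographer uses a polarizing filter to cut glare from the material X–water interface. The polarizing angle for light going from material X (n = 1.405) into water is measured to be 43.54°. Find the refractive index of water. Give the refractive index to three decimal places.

Full polarization of the reflected beam means tan θ_B = n₂/n₁, where n₁ is the incident medium (material X).
n₂ = n₁ tan θ_B = 1.405 × tan 43.54° = 1.335.

n ≈ 1.335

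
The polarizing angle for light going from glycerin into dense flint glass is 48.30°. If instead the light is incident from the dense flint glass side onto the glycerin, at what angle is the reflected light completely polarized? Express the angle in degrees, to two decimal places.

θ_B' ≈ 41.70°

Reversing the direction swaps n₁ and n₂, so tan θ_B' = 1/tan θ_B and θ_B' = 90° − θ_B.
Hence θ_B' = 90° − 48.30° = 41.70°.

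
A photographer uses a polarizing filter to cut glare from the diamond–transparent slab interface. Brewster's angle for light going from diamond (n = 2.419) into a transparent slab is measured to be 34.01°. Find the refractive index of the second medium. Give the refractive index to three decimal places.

n ≈ 1.632

At Brewster's angle, tan θ_B = n₂/n₁ with n₁ on the incident side (diamond) and n₂ on the transmitted side (a transparent slab).
n₂ = n₁ tan θ_B = 2.419 × tan 34.01° = 1.632.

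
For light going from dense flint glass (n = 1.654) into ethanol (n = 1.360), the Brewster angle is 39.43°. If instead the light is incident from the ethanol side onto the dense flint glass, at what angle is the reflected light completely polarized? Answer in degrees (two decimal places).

θ_B' ≈ 50.57°

Reversing the direction swaps n₁ and n₂, so tan θ_B' = 1/tan θ_B and θ_B' = 90° − θ_B.
Hence θ_B' = 90° − 39.43° = 50.57°.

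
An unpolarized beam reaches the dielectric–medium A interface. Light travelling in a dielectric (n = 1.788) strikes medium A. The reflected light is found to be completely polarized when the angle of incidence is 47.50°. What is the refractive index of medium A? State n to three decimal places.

Full polarization of the reflected beam means tan θ_B = n₂/n₁, where n₁ is the incident medium (a dielectric).
n₂ = n₁ tan θ_B = 1.788 × tan 47.50° = 1.951.

n ≈ 1.951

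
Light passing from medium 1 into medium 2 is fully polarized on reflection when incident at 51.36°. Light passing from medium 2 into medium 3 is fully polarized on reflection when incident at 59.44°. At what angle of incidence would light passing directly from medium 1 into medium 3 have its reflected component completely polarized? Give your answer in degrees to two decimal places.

Each Brewster angle gives a ratio: n₂/n₁ = tan 51.36° = 1.2509, n₃/n₂ = tan 59.44° = 1.6936.
So n₃/n₁ = (n₂/n₁)(n₃/n₂) = 1.2509 × 1.6936 = 2.1185.
θ_B(1→3) = arctan(2.1185) = 64.73°.

θ_B ≈ 64.73°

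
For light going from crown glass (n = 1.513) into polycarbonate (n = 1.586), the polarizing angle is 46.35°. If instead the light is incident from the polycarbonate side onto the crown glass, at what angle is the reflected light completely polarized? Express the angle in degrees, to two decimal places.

Reversing the direction swaps n₁ and n₂, so tan θ_B' = 1/tan θ_B and θ_B' = 90° − θ_B.
Hence θ_B' = 90° − 46.35° = 43.65°.

θ_B' ≈ 43.65°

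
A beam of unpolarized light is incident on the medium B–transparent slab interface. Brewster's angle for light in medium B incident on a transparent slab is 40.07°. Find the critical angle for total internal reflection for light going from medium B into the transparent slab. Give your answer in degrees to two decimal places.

n₂/n₁ = tan 40.07° = 0.8412; the critical angle satisfies sin θ_c = n₂/n₁.
θ_c = arcsin(0.8412) = 57.27°.

θ_c ≈ 57.27°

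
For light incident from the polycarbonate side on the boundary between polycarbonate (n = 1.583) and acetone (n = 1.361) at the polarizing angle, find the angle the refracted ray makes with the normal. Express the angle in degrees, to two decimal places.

tan θ_B = n₂/n₁ = 1.361/1.583 = 0.8598, so θ_B = 40.69°.
The refracted ray is perpendicular to the reflected ray, so θ_t = 90° − θ_B = 49.31°.

θ_t ≈ 49.31°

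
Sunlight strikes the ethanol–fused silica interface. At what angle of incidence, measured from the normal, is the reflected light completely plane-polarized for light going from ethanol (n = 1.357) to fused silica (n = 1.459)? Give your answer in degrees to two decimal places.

Here n₂/n₁ = 1.459/1.357 = 1.0752, and Brewster's law gives tan θ_B = n₂/n₁.
θ_B = arctan(1.0752) = 47.07°.

θ_B ≈ 47.07°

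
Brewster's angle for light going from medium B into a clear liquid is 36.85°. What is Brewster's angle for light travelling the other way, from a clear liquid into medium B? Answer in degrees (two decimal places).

θ_B' ≈ 53.15°

The two Brewster angles are complementary: θ_B' = 90° − θ_B = 90° − 36.85° = 53.15°.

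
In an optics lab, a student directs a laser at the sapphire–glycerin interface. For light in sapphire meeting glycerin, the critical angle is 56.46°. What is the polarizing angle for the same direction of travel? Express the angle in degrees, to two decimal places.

At the critical angle sin θ_c = n₂/n₁, giving n₂/n₁ = sin 56.46° = 0.8335.
Then tan θ_B = n₂/n₁ = 0.8335, so θ_B = arctan 0.8335 = 39.81°.

θ_B ≈ 39.81°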